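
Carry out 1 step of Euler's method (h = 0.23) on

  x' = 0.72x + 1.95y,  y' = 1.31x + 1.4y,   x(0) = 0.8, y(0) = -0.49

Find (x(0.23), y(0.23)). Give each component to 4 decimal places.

Euler on (x,y): x_{n+1} = x_n + h·x', y_{n+1} = y_n + h·y'.
0.000000: (0.800000, -0.490000); f=(-0.379500, 0.362000) → (0.712715, -0.406740)
(x(0.23), y(0.23)) ≈ (0.7127, -0.4067)

0.7127, -0.4067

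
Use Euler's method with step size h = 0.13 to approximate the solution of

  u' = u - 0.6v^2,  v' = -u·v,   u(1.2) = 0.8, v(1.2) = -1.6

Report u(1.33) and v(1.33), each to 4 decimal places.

0.7043, -1.4336

Euler on (u,v): u_{n+1} = u_n + h·u', v_{n+1} = v_n + h·v'.
1.200000: (0.800000, -1.600000); f=(-0.736000, 1.280000) → (0.704320, -1.433600)
(u(1.33), v(1.33)) ≈ (0.7043, -1.4336)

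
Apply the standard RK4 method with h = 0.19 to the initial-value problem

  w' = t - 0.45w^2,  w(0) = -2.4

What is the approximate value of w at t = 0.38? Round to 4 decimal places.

RK4: k1 = f(t_n, w_n); k2 = f(t_n + h/2, w_n + (h/2)·k1); k3 = f(t_n + h/2, w_n + (h/2)·k2); k4 = f(t_n + h, w_n + h·k3); w_{n+1} = w_n + (h/6)·(k1 + 2k2 + 2k3 + k4).
t=0.000000, w=-2.400000:
  k1 = f(0.000000, -2.400000) = -2.592000
  k2 = f(0.095000, -2.646240) = -3.056164
  k3 = f(0.095000, -2.690336) = -3.162057
  k4 = f(0.190000, -3.000791) = -3.862136
  w ← -2.400000 + (0.19/6)·(k1 + 2k2 + 2k3 + k4) = -2.998202
t=0.190000, w=-2.998202:
  k1 = f(0.190000, -2.998202) = -3.855146
  k2 = f(0.285000, -3.364441) = -4.808757
  k3 = f(0.285000, -3.455034) = -5.086766
  k4 = f(0.380000, -3.964687) = -6.693435
  w ← -2.998202 + (0.19/6)·(k1 + 2k2 + 2k3 + k4) = -3.958956
w(0.38) ≈ -3.9590

-3.9590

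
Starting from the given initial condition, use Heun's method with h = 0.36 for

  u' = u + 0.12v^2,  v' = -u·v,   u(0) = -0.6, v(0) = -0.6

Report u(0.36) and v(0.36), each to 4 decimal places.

Heun on (u,v): k1 = f(t_n, state_n); k2 = f(t_n + h, state_n + h·k1); state_{n+1} = state_n + (h/2)·(k1 + k2).
0.000000: (-0.600000, -0.600000)
  k1 = (-0.556800, -0.360000)
  predictor → (-0.800448, -0.729600)
  k2 = (-0.736570, -0.584007)
  → (-0.832807, -0.769921)
(u(0.36), v(0.36)) ≈ (-0.8328, -0.7699)

-0.8328, -0.7699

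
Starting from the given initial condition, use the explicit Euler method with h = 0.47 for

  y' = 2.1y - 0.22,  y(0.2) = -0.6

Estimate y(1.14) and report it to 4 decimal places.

Euler: y_{n+1} = y_n + h·f(s_n, y_n).
s=0.200000, y=-0.600000: f=-1.480000 → y ← -0.600000 + 0.47·(-1.480000) = -1.295600
s=0.670000, y=-1.295600: f=-2.940760 → y ← -1.295600 + 0.47·(-2.940760) = -2.677757
y(1.14) ≈ -2.6778

-2.6778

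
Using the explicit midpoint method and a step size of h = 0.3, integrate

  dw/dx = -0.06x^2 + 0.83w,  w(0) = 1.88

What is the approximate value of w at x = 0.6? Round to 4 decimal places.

Midpoint: k1 = f(x_n, w_n); k2 = f(x_n + h/2, w_n + (h/2)·k1); w_{n+1} = w_n + h·k2.
x=0.000000, w=1.880000:
  k1 = f(0.000000, 1.880000) = 1.560400
  k2 = f(0.150000, 2.114060) = 1.753320
  w ← 1.880000 + 0.3·1.753320 = 2.405996
x=0.300000, w=2.405996:
  k1 = f(0.300000, 2.405996) = 1.991577
  k2 = f(0.450000, 2.704732) = 2.232778
  w ← 2.405996 + 0.3·2.232778 = 3.075829
w(0.6) ≈ 3.0758

3.0758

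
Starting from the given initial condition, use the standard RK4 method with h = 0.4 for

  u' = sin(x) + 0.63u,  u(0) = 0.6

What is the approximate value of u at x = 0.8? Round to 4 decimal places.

RK4: k1 = f(x_n, u_n); k2 = f(x_n + h/2, u_n + (h/2)·k1); k3 = f(x_n + h/2, u_n + (h/2)·k2); k4 = f(x_n + h, u_n + h·k3); u_{n+1} = u_n + (h/6)·(k1 + 2k2 + 2k3 + k4).
x=0.000000, u=0.600000:
  k1 = f(0.000000, 0.600000) = 0.378000
  k2 = f(0.200000, 0.675600) = 0.624297
  k3 = f(0.200000, 0.724859) = 0.655331
  k4 = f(0.400000, 0.862132) = 0.932562
  u ← 0.600000 + (0.4/6)·(k1 + 2k2 + 2k3 + k4) = 0.857988
x=0.400000, u=0.857988:
  k1 = f(0.400000, 0.857988) = 0.929951
  k2 = f(0.600000, 1.043978) = 1.222349
  k3 = f(0.600000, 1.102458) = 1.259191
  k4 = f(0.800000, 1.361664) = 1.575205
  u ← 0.857988 + (0.4/6)·(k1 + 2k2 + 2k3 + k4) = 1.355870
u(0.8) ≈ 1.3559

1.3559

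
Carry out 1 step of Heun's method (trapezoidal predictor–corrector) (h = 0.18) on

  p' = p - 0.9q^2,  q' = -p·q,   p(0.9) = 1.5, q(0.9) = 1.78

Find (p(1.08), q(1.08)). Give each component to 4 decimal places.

1.3547, 1.3927

Heun on (p,q): k1 = f(x_n, state_n); k2 = f(x_n + h, state_n + h·k1); state_{n+1} = state_n + (h/2)·(k1 + k2).
0.900000: (1.500000, 1.780000)
  k1 = (-1.351560, -2.670000)
  predictor → (1.256719, 1.299400)
  k2 = (-0.262877, -1.632981)
  → (1.354701, 1.392732)
(p(1.08), q(1.08)) ≈ (1.3547, 1.3927)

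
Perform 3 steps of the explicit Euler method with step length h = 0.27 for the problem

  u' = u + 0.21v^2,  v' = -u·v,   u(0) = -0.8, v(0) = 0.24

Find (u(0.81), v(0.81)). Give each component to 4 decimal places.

Euler on (u,v): u_{n+1} = u_n + h·u', v_{n+1} = v_n + h·v'.
0.000000: (-0.800000, 0.240000); f=(-0.787904, 0.192000) → (-1.012734, 0.291840)
0.270000: (-1.012734, 0.291840); f=(-0.994848, 0.295556) → (-1.281343, 0.371640)
0.540000: (-1.281343, 0.371640); f=(-1.252339, 0.476199) → (-1.619475, 0.500214)
(u(0.81), v(0.81)) ≈ (-1.6195, 0.5002)

-1.6195, 0.5002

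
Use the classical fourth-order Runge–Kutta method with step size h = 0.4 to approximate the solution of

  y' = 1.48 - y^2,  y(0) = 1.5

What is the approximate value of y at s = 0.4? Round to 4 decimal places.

RK4: k1 = f(s_n, y_n); k2 = f(s_n + h/2, y_n + (h/2)·k1); k3 = f(s_n + h/2, y_n + (h/2)·k2); k4 = f(s_n + h, y_n + h·k3); y_{n+1} = y_n + (h/6)·(k1 + 2k2 + 2k3 + k4).
s=0.000000, y=1.500000:
  k1 = f(0.000000, 1.500000) = -0.770000
  k2 = f(0.200000, 1.346000) = -0.331716
  k3 = f(0.200000, 1.433657) = -0.575372
  k4 = f(0.400000, 1.269851) = -0.132522
  y ← 1.500000 + (0.4/6)·(k1 + 2k2 + 2k3 + k4) = 1.318887
y(0.4) ≈ 1.3189

1.3189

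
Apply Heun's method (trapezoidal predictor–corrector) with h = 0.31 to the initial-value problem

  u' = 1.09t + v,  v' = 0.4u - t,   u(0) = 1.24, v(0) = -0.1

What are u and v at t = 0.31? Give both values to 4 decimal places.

1.2852, 0.0038

Heun on (u,v): k1 = f(t_n, state_n); k2 = f(t_n + h, state_n + h·k1); state_{n+1} = state_n + (h/2)·(k1 + k2).
0.000000: (1.240000, -0.100000)
  k1 = (-0.100000, 0.496000)
  predictor → (1.209000, 0.053760)
  k2 = (0.391660, 0.173600)
  → (1.285207, 0.003788)
(u(0.31), v(0.31)) ≈ (1.2852, 0.0038)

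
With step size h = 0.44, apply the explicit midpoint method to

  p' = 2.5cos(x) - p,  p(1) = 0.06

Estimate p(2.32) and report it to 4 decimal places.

Midpoint: k1 = f(x_n, p_n); k2 = f(x_n + h/2, p_n + (h/2)·k1); p_{n+1} = p_n + h·k2.
x=1.000000, p=0.060000:
  k1 = f(1.000000, 0.060000) = 1.290756
  k2 = f(1.220000, 0.343966) = 0.515148
  p ← 0.060000 + 0.44·0.515148 = 0.286665
x=1.440000, p=0.286665:
  k1 = f(1.440000, 0.286665) = 0.039394
  k2 = f(1.660000, 0.295332) = -0.518045
  p ← 0.286665 + 0.44·(-0.518045) = 0.058725
x=1.880000, p=0.058725:
  k1 = f(1.880000, 0.058725) = -0.819476
  k2 = f(2.100000, -0.121559) = -1.140556
  p ← 0.058725 + 0.44·(-1.140556) = -0.443119
p(2.32) ≈ -0.4431

-0.4431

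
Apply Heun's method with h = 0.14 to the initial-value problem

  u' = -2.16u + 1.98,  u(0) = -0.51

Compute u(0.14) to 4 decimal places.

Heun: k1 = f(x_n, u_n); k2 = f(x_n + h, u_n + h·k1); u_{n+1} = u_n + (h/2)·(k1 + k2).
x=0.000000, u=-0.510000:
  k1 = f(0.000000, -0.510000) = 3.081600
  k2 = f(0.140000, -0.078576) = 2.149724
  u ← -0.510000 + (0.14/2)·(3.081600 + 2.149724) = -0.143807
u(0.14) ≈ -0.1438

-0.1438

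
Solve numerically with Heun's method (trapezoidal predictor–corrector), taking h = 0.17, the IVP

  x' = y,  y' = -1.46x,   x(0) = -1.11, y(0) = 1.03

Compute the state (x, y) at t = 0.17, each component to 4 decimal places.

Heun on (x,y): k1 = f(t_n, state_n); k2 = f(t_n + h, state_n + h·k1); state_{n+1} = state_n + (h/2)·(k1 + k2).
0.000000: (-1.110000, 1.030000)
  k1 = (1.030000, 1.620600)
  predictor → (-0.934900, 1.305502)
  k2 = (1.305502, 1.364954)
  → (-0.911482, 1.283772)
(x(0.17), y(0.17)) ≈ (-0.9115, 1.2838)

-0.9115, 1.2838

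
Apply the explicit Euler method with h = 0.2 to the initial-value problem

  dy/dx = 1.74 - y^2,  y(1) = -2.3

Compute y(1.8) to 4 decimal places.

-20.9988

Euler: y_{n+1} = y_n + h·f(x_n, y_n).
x=1.000000, y=-2.300000: f=-3.550000 → y ← -2.300000 + 0.2·(-3.550000) = -3.010000
x=1.200000, y=-3.010000: f=-7.320100 → y ← -3.010000 + 0.2·(-7.320100) = -4.474020
x=1.400000, y=-4.474020: f=-18.276855 → y ← -4.474020 + 0.2·(-18.276855) = -8.129391
x=1.600000, y=-8.129391: f=-64.346998 → y ← -8.129391 + 0.2·(-64.346998) = -20.998791
y(1.8) ≈ -20.9988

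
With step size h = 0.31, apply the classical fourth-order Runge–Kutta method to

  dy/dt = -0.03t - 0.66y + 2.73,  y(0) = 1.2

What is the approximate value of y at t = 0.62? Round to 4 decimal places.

2.1810

RK4: k1 = f(t_n, y_n); k2 = f(t_n + h/2, y_n + (h/2)·k1); k3 = f(t_n + h/2, y_n + (h/2)·k2); k4 = f(t_n + h, y_n + h·k3); y_{n+1} = y_n + (h/6)·(k1 + 2k2 + 2k3 + k4).
t=0.000000, y=1.200000:
  k1 = f(0.000000, 1.200000) = 1.938000
  k2 = f(0.155000, 1.500390) = 1.735093
  k3 = f(0.155000, 1.468939) = 1.755850
  k4 = f(0.310000, 1.744314) = 1.569453
  y ← 1.200000 + (0.31/6)·(k1 + 2k2 + 2k3 + k4) = 1.741949
t=0.310000, y=1.741949:
  k1 = f(0.310000, 1.741949) = 1.571014
  k2 = f(0.465000, 1.985456) = 1.405649
  k3 = f(0.465000, 1.959825) = 1.422566
  k4 = f(0.620000, 2.182945) = 1.270657
  y ← 1.741949 + (0.31/6)·(k1 + 2k2 + 2k3 + k4) = 2.181018
y(0.62) ≈ 2.1810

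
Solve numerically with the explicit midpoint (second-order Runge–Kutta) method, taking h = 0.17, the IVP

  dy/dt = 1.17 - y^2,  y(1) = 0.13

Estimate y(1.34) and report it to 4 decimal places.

Midpoint: k1 = f(t_n, y_n); k2 = f(t_n + h/2, y_n + (h/2)·k1); y_{n+1} = y_n + h·k2.
t=1.000000, y=0.130000:
  k1 = f(1.000000, 0.130000) = 1.153100
  k2 = f(1.085000, 0.228014) = 1.118010
  y ← 0.130000 + 0.17·1.118010 = 0.320062
t=1.170000, y=0.320062:
  k1 = f(1.170000, 0.320062) = 1.067561
  k2 = f(1.255000, 0.410804) = 1.001240
  y ← 0.320062 + 0.17·1.001240 = 0.490272
y(1.34) ≈ 0.4903

0.4903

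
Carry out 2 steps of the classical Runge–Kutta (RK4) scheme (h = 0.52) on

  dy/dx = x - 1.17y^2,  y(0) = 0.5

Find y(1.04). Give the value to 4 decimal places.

0.6935

RK4: k1 = f(x_n, y_n); k2 = f(x_n + h/2, y_n + (h/2)·k1); k3 = f(x_n + h/2, y_n + (h/2)·k2); k4 = f(x_n + h, y_n + h·k3); y_{n+1} = y_n + (h/6)·(k1 + 2k2 + 2k3 + k4).
x=0.000000, y=0.500000:
  k1 = f(0.000000, 0.500000) = -0.292500
  k2 = f(0.260000, 0.423950) = 0.049712
  k3 = f(0.260000, 0.512925) = -0.047818
  k4 = f(0.520000, 0.475135) = 0.255869
  y ← 0.500000 + (0.52/6)·(k1 + 2k2 + 2k3 + k4) = 0.497154
x=0.520000, y=0.497154:
  k1 = f(0.520000, 0.497154) = 0.230821
  k2 = f(0.780000, 0.557167) = 0.416791
  k3 = f(0.780000, 0.605519) = 0.351015
  k4 = f(1.040000, 0.679682) = 0.499499
  y ← 0.497154 + (0.52/6)·(k1 + 2k2 + 2k3 + k4) = 0.693534
y(1.04) ≈ 0.6935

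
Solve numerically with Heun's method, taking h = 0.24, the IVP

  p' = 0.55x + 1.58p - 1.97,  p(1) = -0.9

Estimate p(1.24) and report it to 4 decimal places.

Heun: k1 = f(x_n, p_n); k2 = f(x_n + h, p_n + h·k1); p_{n+1} = p_n + (h/2)·(k1 + k2).
x=1.000000, p=-0.900000:
  k1 = f(1.000000, -0.900000) = -2.842000
  k2 = f(1.240000, -1.582080) = -3.787686
  p ← -0.900000 + (0.24/2)·(-2.842000 + (-3.787686)) = -1.695562
p(1.24) ≈ -1.6956

-1.6956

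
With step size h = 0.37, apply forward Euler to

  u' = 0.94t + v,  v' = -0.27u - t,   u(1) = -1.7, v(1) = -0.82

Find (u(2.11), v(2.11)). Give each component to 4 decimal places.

Euler on (u,v): u_{n+1} = u_n + h·u', v_{n+1} = v_n + h·v'.
1.000000: (-1.700000, -0.820000); f=(0.120000, -0.541000) → (-1.655600, -1.020170)
1.370000: (-1.655600, -1.020170); f=(0.267630, -0.922988) → (-1.556577, -1.361676)
1.740000: (-1.556577, -1.361676); f=(0.273924, -1.319724) → (-1.455225, -1.849974)
(u(2.11), v(2.11)) ≈ (-1.4552, -1.8500)

-1.4552, -1.8500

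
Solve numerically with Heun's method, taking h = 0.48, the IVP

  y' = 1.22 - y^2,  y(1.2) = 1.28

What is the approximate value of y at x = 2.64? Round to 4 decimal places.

Heun: k1 = f(x_n, y_n); k2 = f(x_n + h, y_n + h·k1); y_{n+1} = y_n + (h/2)·(k1 + k2).
x=1.200000, y=1.280000:
  k1 = f(1.200000, 1.280000) = -0.418400
  k2 = f(1.680000, 1.079168) = 0.055396
  y ← 1.280000 + (0.48/2)·(-0.418400 + 0.055396) = 1.192879
x=1.680000, y=1.192879:
  k1 = f(1.680000, 1.192879) = -0.202961
  k2 = f(2.160000, 1.095458) = 0.019972
  y ← 1.192879 + (0.48/2)·(-0.202961 + 0.019972) = 1.148962
x=2.160000, y=1.148962:
  k1 = f(2.160000, 1.148962) = -0.100113
  k2 = f(2.640000, 1.100907) = 0.008003
  y ← 1.148962 + (0.48/2)·(-0.100113 + 0.008003) = 1.126855
y(2.64) ≈ 1.1269

1.1269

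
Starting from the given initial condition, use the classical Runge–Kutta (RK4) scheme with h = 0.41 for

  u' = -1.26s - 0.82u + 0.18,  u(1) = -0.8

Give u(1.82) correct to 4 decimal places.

-1.3959

RK4: k1 = f(s_n, u_n); k2 = f(s_n + h/2, u_n + (h/2)·k1); k3 = f(s_n + h/2, u_n + (h/2)·k2); k4 = f(s_n + h, u_n + h·k3); u_{n+1} = u_n + (h/6)·(k1 + 2k2 + 2k3 + k4).
s=1.000000, u=-0.800000:
  k1 = f(1.000000, -0.800000) = -0.424000
  k2 = f(1.205000, -0.886920) = -0.611026
  k3 = f(1.205000, -0.925260) = -0.579587
  k4 = f(1.410000, -1.037631) = -0.745743
  u ← -0.800000 + (0.41/6)·(k1 + 2k2 + 2k3 + k4) = -1.042649
s=1.410000, u=-1.042649:
  k1 = f(1.410000, -1.042649) = -0.741627
  k2 = f(1.615000, -1.194683) = -0.875260
  k3 = f(1.615000, -1.222078) = -0.852796
  k4 = f(1.820000, -1.392296) = -0.971517
  u ← -1.042649 + (0.41/6)·(k1 + 2k2 + 2k3 + k4) = -1.395882
u(1.82) ≈ -1.3959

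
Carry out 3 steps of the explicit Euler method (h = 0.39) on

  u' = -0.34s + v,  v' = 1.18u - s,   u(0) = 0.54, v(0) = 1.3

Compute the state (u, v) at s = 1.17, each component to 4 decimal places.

Euler on (u,v): u_{n+1} = u_n + h·u', v_{n+1} = v_n + h·v'.
0.000000: (0.540000, 1.300000); f=(1.300000, 0.637200) → (1.047000, 1.548508)
0.390000: (1.047000, 1.548508); f=(1.415908, 0.845460) → (1.599204, 1.878237)
0.780000: (1.599204, 1.878237); f=(1.613037, 1.107061) → (2.228289, 2.309991)
(u(1.17), v(1.17)) ≈ (2.2283, 2.3100)

2.2283, 2.3100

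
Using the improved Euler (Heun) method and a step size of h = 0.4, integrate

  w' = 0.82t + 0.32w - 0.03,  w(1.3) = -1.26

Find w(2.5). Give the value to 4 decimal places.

0.3256

Heun: k1 = f(t_n, w_n); k2 = f(t_n + h, w_n + h·k1); w_{n+1} = w_n + (h/2)·(k1 + k2).
t=1.300000, w=-1.260000:
  k1 = f(1.300000, -1.260000) = 0.632800
  k2 = f(1.700000, -1.006880) = 1.041798
  w ← -1.260000 + (0.4/2)·(0.632800 + 1.041798) = -0.925080
t=1.700000, w=-0.925080:
  k1 = f(1.700000, -0.925080) = 1.067974
  k2 = f(2.100000, -0.497891) = 1.532675
  w ← -0.925080 + (0.4/2)·(1.067974 + 1.532675) = -0.404950
t=2.100000, w=-0.404950:
  k1 = f(2.100000, -0.404950) = 1.562416
  k2 = f(2.500000, 0.220016) = 2.090405
  w ← -0.404950 + (0.4/2)·(1.562416 + 2.090405) = 0.325614
w(2.5) ≈ 0.3256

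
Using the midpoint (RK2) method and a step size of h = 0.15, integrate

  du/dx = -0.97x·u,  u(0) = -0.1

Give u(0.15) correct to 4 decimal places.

Midpoint: k1 = f(x_n, u_n); k2 = f(x_n + h/2, u_n + (h/2)·k1); u_{n+1} = u_n + h·k2.
x=0.000000, u=-0.100000:
  k1 = f(0.000000, -0.100000) = 0.000000
  k2 = f(0.075000, -0.100000) = 0.007275
  u ← -0.100000 + 0.15·0.007275 = -0.098909
u(0.15) ≈ -0.0989

-0.0989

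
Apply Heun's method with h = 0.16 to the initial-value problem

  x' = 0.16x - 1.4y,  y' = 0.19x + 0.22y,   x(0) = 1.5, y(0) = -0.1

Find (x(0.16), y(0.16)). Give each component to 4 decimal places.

1.5569, -0.0563

Heun on (x,y): k1 = f(s_n, state_n); k2 = f(s_n + h, state_n + h·k1); state_{n+1} = state_n + (h/2)·(k1 + k2).
0.000000: (1.500000, -0.100000)
  k1 = (0.380000, 0.263000)
  predictor → (1.560800, -0.057920)
  k2 = (0.330816, 0.283810)
  → (1.556865, -0.056255)
(x(0.16), y(0.16)) ≈ (1.5569, -0.0563)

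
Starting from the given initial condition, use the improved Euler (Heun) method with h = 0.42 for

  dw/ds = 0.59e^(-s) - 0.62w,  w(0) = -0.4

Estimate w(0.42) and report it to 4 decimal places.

-0.1364

Heun: k1 = f(s_n, w_n); k2 = f(s_n + h, w_n + h·k1); w_{n+1} = w_n + (h/2)·(k1 + k2).
s=0.000000, w=-0.400000:
  k1 = f(0.000000, -0.400000) = 0.838000
  k2 = f(0.420000, -0.048040) = 0.417442
  w ← -0.400000 + (0.42/2)·(0.838000 + 0.417442) = -0.136357
w(0.42) ≈ -0.1364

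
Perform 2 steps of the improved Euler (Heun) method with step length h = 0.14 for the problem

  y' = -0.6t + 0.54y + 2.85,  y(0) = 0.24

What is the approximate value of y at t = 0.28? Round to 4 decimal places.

1.1154

Heun: k1 = f(t_n, y_n); k2 = f(t_n + h, y_n + h·k1); y_{n+1} = y_n + (h/2)·(k1 + k2).
t=0.000000, y=0.240000:
  k1 = f(0.000000, 0.240000) = 2.979600
  k2 = f(0.140000, 0.657144) = 3.120858
  y ← 0.240000 + (0.14/2)·(2.979600 + 3.120858) = 0.667032
t=0.140000, y=0.667032:
  k1 = f(0.140000, 0.667032) = 3.126197
  k2 = f(0.280000, 1.104700) = 3.278538
  y ← 0.667032 + (0.14/2)·(3.126197 + 3.278538) = 1.115364
y(0.28) ≈ 1.1154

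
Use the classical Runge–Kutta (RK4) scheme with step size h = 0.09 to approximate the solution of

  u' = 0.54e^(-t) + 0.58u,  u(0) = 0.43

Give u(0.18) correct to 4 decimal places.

0.5712

RK4: k1 = f(t_n, u_n); k2 = f(t_n + h/2, u_n + (h/2)·k1); k3 = f(t_n + h/2, u_n + (h/2)·k2); k4 = f(t_n + h, u_n + h·k3); u_{n+1} = u_n + (h/6)·(k1 + 2k2 + 2k3 + k4).
t=0.000000, u=0.430000:
  k1 = f(0.000000, 0.430000) = 0.789400
  k2 = f(0.045000, 0.465523) = 0.786242
  k3 = f(0.045000, 0.465381) = 0.786160
  k4 = f(0.090000, 0.500754) = 0.783960
  u ← 0.430000 + (0.09/6)·(k1 + 2k2 + 2k3 + k4) = 0.500772
t=0.090000, u=0.500772:
  k1 = f(0.090000, 0.500772) = 0.783971
  k2 = f(0.135000, 0.536051) = 0.782716
  k3 = f(0.135000, 0.535995) = 0.782684
  k4 = f(0.180000, 0.571214) = 0.782350
  u ← 0.500772 + (0.09/6)·(k1 + 2k2 + 2k3 + k4) = 0.571229
u(0.18) ≈ 0.5712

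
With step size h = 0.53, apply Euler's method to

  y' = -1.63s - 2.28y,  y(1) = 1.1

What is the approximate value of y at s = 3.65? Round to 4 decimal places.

Euler: y_{n+1} = y_n + h·f(s_n, y_n).
s=1.000000, y=1.100000: f=-4.138000 → y ← 1.100000 + 0.53·(-4.138000) = -1.093140
s=1.530000, y=-1.093140: f=-0.001541 → y ← -1.093140 + 0.53·(-0.001541) = -1.093957
s=2.060000, y=-1.093957: f=-0.863579 → y ← -1.093957 + 0.53·(-0.863579) = -1.551653
s=2.590000, y=-1.551653: f=-0.683930 → y ← -1.551653 + 0.53·(-0.683930) = -1.914136
s=3.120000, y=-1.914136: f=-0.721369 → y ← -1.914136 + 0.53·(-0.721369) = -2.296462
y(3.65) ≈ -2.2965

-2.2965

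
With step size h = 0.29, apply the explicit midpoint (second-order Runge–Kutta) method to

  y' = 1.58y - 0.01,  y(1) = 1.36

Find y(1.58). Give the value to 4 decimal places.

3.3140

Midpoint: k1 = f(t_n, y_n); k2 = f(t_n + h/2, y_n + (h/2)·k1); y_{n+1} = y_n + h·k2.
t=1.000000, y=1.360000:
  k1 = f(1.000000, 1.360000) = 2.138800
  k2 = f(1.145000, 1.670126) = 2.628799
  y ← 1.360000 + 0.29·2.628799 = 2.122352
t=1.290000, y=2.122352:
  k1 = f(1.290000, 2.122352) = 3.343316
  k2 = f(1.435000, 2.607133) = 4.109269
  y ← 2.122352 + 0.29·4.109269 = 3.314040
y(1.58) ≈ 3.3140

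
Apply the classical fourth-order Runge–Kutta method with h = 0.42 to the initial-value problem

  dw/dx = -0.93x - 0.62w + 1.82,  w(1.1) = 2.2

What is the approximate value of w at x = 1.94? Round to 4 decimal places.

RK4: k1 = f(x_n, w_n); k2 = f(x_n + h/2, w_n + (h/2)·k1); k3 = f(x_n + h/2, w_n + (h/2)·k2); k4 = f(x_n + h, w_n + h·k3); w_{n+1} = w_n + (h/6)·(k1 + 2k2 + 2k3 + k4).
x=1.100000, w=2.200000:
  k1 = f(1.100000, 2.200000) = -0.567000
  k2 = f(1.310000, 2.080930) = -0.688477
  k3 = f(1.310000, 2.055420) = -0.672660
  k4 = f(1.520000, 1.917483) = -0.782439
  w ← 2.200000 + (0.42/6)·(k1 + 2k2 + 2k3 + k4) = 1.914980
x=1.520000, w=1.914980:
  k1 = f(1.520000, 1.914980) = -0.780888
  k2 = f(1.730000, 1.750994) = -0.874516
  k3 = f(1.730000, 1.731332) = -0.862326
  k4 = f(1.940000, 1.552803) = -0.946938
  w ← 1.914980 + (0.42/6)·(k1 + 2k2 + 2k3 + k4) = 1.550874
w(1.94) ≈ 1.5509

1.5509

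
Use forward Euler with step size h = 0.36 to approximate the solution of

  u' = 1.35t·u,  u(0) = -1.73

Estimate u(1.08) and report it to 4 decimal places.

Euler: u_{n+1} = u_n + h·f(t_n, u_n).
t=0.000000, u=-1.730000: f=0.000000 → u ← -1.730000 + 0.36·0.000000 = -1.730000
t=0.360000, u=-1.730000: f=-0.840780 → u ← -1.730000 + 0.36·(-0.840780) = -2.032681
t=0.720000, u=-2.032681: f=-1.975766 → u ← -2.032681 + 0.36·(-1.975766) = -2.743956
u(1.08) ≈ -2.7440

-2.7440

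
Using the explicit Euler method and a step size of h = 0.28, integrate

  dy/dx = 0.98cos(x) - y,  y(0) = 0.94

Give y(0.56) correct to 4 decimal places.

Euler: y_{n+1} = y_n + h·f(x_n, y_n).
x=0.000000, y=0.940000: f=0.040000 → y ← 0.940000 + 0.28·0.040000 = 0.951200
x=0.280000, y=0.951200: f=-0.009366 → y ← 0.951200 + 0.28·(-0.009366) = 0.948578
y(0.56) ≈ 0.9486

0.9486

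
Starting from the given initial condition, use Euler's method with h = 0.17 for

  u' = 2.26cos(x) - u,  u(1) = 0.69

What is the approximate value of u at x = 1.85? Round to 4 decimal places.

0.4941

Euler: u_{n+1} = u_n + h·f(x_n, u_n).
x=1.000000, u=0.690000: f=0.531083 → u ← 0.690000 + 0.17·0.531083 = 0.780284
x=1.170000, u=0.780284: f=0.101459 → u ← 0.780284 + 0.17·0.101459 = 0.797532
x=1.340000, u=0.797532: f=-0.280551 → u ← 0.797532 + 0.17·(-0.280551) = 0.749838
x=1.510000, u=0.749838: f=-0.612523 → u ← 0.749838 + 0.17·(-0.612523) = 0.645710
x=1.680000, u=0.645710: f=-0.892020 → u ← 0.645710 + 0.17·(-0.892020) = 0.494066
u(1.85) ≈ 0.4941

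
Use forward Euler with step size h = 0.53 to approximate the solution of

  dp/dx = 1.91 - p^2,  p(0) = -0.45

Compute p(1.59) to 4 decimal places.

Euler: p_{n+1} = p_n + h·f(x_n, p_n).
x=0.000000, p=-0.450000: f=1.707500 → p ← -0.450000 + 0.53·1.707500 = 0.454975
x=0.530000, p=0.454975: f=1.702998 → p ← 0.454975 + 0.53·1.702998 = 1.357564
x=1.060000, p=1.357564: f=0.067021 → p ← 1.357564 + 0.53·0.067021 = 1.393085
p(1.59) ≈ 1.3931

1.3931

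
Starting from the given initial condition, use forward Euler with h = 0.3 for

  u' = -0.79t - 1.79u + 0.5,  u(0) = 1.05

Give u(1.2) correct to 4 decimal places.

0.0204

Euler: u_{n+1} = u_n + h·f(t_n, u_n).
t=0.000000, u=1.050000: f=-1.379500 → u ← 1.050000 + 0.3·(-1.379500) = 0.636150
t=0.300000, u=0.636150: f=-0.875709 → u ← 0.636150 + 0.3·(-0.875709) = 0.373437
t=0.600000, u=0.373437: f=-0.642453 → u ← 0.373437 + 0.3·(-0.642453) = 0.180702
t=0.900000, u=0.180702: f=-0.534456 → u ← 0.180702 + 0.3·(-0.534456) = 0.020365
u(1.2) ≈ 0.0204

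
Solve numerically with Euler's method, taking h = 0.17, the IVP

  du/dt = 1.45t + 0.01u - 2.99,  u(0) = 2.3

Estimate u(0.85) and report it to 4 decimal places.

Euler: u_{n+1} = u_n + h·f(t_n, u_n).
t=0.000000, u=2.300000: f=-2.967000 → u ← 2.300000 + 0.17·(-2.967000) = 1.795610
t=0.170000, u=1.795610: f=-2.725544 → u ← 1.795610 + 0.17·(-2.725544) = 1.332268
t=0.340000, u=1.332268: f=-2.483677 → u ← 1.332268 + 0.17·(-2.483677) = 0.910042
t=0.510000, u=0.910042: f=-2.241400 → u ← 0.910042 + 0.17·(-2.241400) = 0.529004
t=0.680000, u=0.529004: f=-1.998710 → u ← 0.529004 + 0.17·(-1.998710) = 0.189224
u(0.85) ≈ 0.1892

0.1892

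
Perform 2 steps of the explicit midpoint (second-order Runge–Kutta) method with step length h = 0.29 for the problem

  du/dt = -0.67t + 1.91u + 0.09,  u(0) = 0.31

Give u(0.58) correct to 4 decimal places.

0.8456

Midpoint: k1 = f(t_n, u_n); k2 = f(t_n + h/2, u_n + (h/2)·k1); u_{n+1} = u_n + h·k2.
t=0.000000, u=0.310000:
  k1 = f(0.000000, 0.310000) = 0.682100
  k2 = f(0.145000, 0.408905) = 0.773858
  u ← 0.310000 + 0.29·0.773858 = 0.534419
t=0.290000, u=0.534419:
  k1 = f(0.290000, 0.534419) = 0.916440
  k2 = f(0.435000, 0.667302) = 1.073098
  u ← 0.534419 + 0.29·1.073098 = 0.845617
u(0.58) ≈ 0.8456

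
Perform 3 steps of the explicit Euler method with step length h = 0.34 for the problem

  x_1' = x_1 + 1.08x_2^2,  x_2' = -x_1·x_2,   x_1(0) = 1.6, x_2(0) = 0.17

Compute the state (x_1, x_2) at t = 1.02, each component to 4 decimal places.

Euler on (x_1,x_2): x_1_{n+1} = x_1_n + h·x_1', x_2_{n+1} = x_2_n + h·x_2'.
0.000000: (1.600000, 0.170000); f=(1.631212, -0.272000) → (2.154612, 0.077520)
0.340000: (2.154612, 0.077520); f=(2.161102, -0.167026) → (2.889387, 0.020731)
0.680000: (2.889387, 0.020731); f=(2.889851, -0.059901) → (3.871936, 0.000365)
(x_1(1.02), x_2(1.02)) ≈ (3.8719, 0.0004)

3.8719, 0.0004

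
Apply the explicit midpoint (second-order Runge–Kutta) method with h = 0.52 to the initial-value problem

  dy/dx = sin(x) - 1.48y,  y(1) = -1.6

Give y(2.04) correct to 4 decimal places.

0.0373

Midpoint: k1 = f(x_n, y_n); k2 = f(x_n + h/2, y_n + (h/2)·k1); y_{n+1} = y_n + h·k2.
x=1.000000, y=-1.600000:
  k1 = f(1.000000, -1.600000) = 3.209471
  k2 = f(1.260000, -0.765538) = 2.085086
  y ← -1.600000 + 0.52·2.085086 = -0.515755
x=1.520000, y=-0.515755:
  k1 = f(1.520000, -0.515755) = 1.762028
  k2 = f(1.780000, -0.057628) = 1.063486
  y ← -0.515755 + 0.52·1.063486 = 0.037257
y(2.04) ≈ 0.0373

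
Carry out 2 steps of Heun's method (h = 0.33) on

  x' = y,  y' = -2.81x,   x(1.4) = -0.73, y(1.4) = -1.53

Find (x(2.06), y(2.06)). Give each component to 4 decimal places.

Heun on (x,y): k1 = f(t_n, state_n); k2 = f(t_n + h, state_n + h·k1); state_{n+1} = state_n + (h/2)·(k1 + k2).
1.400000: (-0.730000, -1.530000)
  k1 = (-1.530000, 2.051300)
  predictor → (-1.234900, -0.853071)
  k2 = (-0.853071, 3.470069)
  → (-1.123207, -0.618974)
1.730000: (-1.123207, -0.618974)
  k1 = (-0.618974, 3.156211)
  predictor → (-1.327468, 0.422575)
  k2 = (0.422575, 3.730186)
  → (-1.155612, 0.517281)
(x(2.06), y(2.06)) ≈ (-1.1556, 0.5173)

-1.1556, 0.5173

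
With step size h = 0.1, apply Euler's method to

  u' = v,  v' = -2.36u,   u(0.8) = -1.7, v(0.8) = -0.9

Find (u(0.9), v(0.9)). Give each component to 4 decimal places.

-1.7900, -0.4988

Euler on (u,v): u_{n+1} = u_n + h·u', v_{n+1} = v_n + h·v'.
0.800000: (-1.700000, -0.900000); f=(-0.900000, 4.012000) → (-1.790000, -0.498800)
(u(0.9), v(0.9)) ≈ (-1.7900, -0.4988)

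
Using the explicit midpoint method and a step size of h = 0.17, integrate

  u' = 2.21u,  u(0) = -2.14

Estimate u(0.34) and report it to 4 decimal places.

Midpoint: k1 = f(s_n, u_n); k2 = f(s_n + h/2, u_n + (h/2)·k1); u_{n+1} = u_n + h·k2.
s=0.000000, u=-2.140000:
  k1 = f(0.000000, -2.140000) = -4.729400
  k2 = f(0.085000, -2.541999) = -5.617818
  u ← -2.140000 + 0.17·(-5.617818) = -3.095029
s=0.170000, u=-3.095029:
  k1 = f(0.170000, -3.095029) = -6.840014
  k2 = f(0.255000, -3.676430) = -8.124911
  u ← -3.095029 + 0.17·(-8.124911) = -4.476264
u(0.34) ≈ -4.4763

-4.4763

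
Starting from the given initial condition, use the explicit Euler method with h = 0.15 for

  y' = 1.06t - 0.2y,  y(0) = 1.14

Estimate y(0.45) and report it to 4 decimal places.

1.1113

Euler: y_{n+1} = y_n + h·f(t_n, y_n).
t=0.000000, y=1.140000: f=-0.228000 → y ← 1.140000 + 0.15·(-0.228000) = 1.105800
t=0.150000, y=1.105800: f=-0.062160 → y ← 1.105800 + 0.15·(-0.062160) = 1.096476
t=0.300000, y=1.096476: f=0.098705 → y ← 1.096476 + 0.15·0.098705 = 1.111282
y(0.45) ≈ 1.1113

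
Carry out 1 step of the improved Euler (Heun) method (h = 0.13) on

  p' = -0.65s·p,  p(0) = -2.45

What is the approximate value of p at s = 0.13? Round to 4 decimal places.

-2.4365

Heun: k1 = f(s_n, p_n); k2 = f(s_n + h, p_n + h·k1); p_{n+1} = p_n + (h/2)·(k1 + k2).
s=0.000000, p=-2.450000:
  k1 = f(0.000000, -2.450000) = 0.000000
  k2 = f(0.130000, -2.450000) = 0.207025
  p ← -2.450000 + (0.13/2)·(0.000000 + 0.207025) = -2.436543
p(0.13) ≈ -2.4365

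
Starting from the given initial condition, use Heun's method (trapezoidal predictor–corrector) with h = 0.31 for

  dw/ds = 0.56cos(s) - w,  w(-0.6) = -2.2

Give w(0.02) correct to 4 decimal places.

-0.9563

Heun: k1 = f(s_n, w_n); k2 = f(s_n + h, w_n + h·k1); w_{n+1} = w_n + (h/2)·(k1 + k2).
s=-0.600000, w=-2.200000:
  k1 = f(-0.600000, -2.200000) = 2.662188
  k2 = f(-0.290000, -1.374722) = 1.911338
  w ← -2.200000 + (0.31/2)·(2.662188 + 1.911338) = -1.491103
s=-0.290000, w=-1.491103:
  k1 = f(-0.290000, -1.491103) = 2.027720
  k2 = f(0.020000, -0.862510) = 1.422398
  w ← -1.491103 + (0.31/2)·(2.027720 + 1.422398) = -0.956335
w(0.02) ≈ -0.9563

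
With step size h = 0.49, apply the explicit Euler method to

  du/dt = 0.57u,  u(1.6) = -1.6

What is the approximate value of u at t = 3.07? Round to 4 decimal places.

-3.3499

Euler: u_{n+1} = u_n + h·f(t_n, u_n).
t=1.600000, u=-1.600000: f=-0.912000 → u ← -1.600000 + 0.49·(-0.912000) = -2.046880
t=2.090000, u=-2.046880: f=-1.166722 → u ← -2.046880 + 0.49·(-1.166722) = -2.618574
t=2.580000, u=-2.618574: f=-1.492587 → u ← -2.618574 + 0.49·(-1.492587) = -3.349941
u(3.07) ≈ -3.3499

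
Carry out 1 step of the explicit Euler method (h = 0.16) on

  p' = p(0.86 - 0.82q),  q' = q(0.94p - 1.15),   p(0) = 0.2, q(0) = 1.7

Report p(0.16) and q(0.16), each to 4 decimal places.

Euler on (p,q): p_{n+1} = p_n + h·p', q_{n+1} = q_n + h·q'.
0.000000: (0.200000, 1.700000); f=(-0.106800, -1.635400) → (0.182912, 1.438336)
(p(0.16), q(0.16)) ≈ (0.1829, 1.4383)

0.1829, 1.4383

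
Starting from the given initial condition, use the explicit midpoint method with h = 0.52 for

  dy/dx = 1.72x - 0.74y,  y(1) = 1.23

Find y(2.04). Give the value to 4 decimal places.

2.5729

Midpoint: k1 = f(x_n, y_n); k2 = f(x_n + h/2, y_n + (h/2)·k1); y_{n+1} = y_n + h·k2.
x=1.000000, y=1.230000:
  k1 = f(1.000000, 1.230000) = 0.809800
  k2 = f(1.260000, 1.440548) = 1.101194
  y ← 1.230000 + 0.52·1.101194 = 1.802621
x=1.520000, y=1.802621:
  k1 = f(1.520000, 1.802621) = 1.280460
  k2 = f(1.780000, 2.135541) = 1.481300
  y ← 1.802621 + 0.52·1.481300 = 2.572897
y(2.04) ≈ 2.5729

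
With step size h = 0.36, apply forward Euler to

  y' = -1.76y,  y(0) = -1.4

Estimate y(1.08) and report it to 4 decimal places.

Euler: y_{n+1} = y_n + h·f(x_n, y_n).
x=0.000000, y=-1.400000: f=2.464000 → y ← -1.400000 + 0.36·2.464000 = -0.512960
x=0.360000, y=-0.512960: f=0.902810 → y ← -0.512960 + 0.36·0.902810 = -0.187949
x=0.720000, y=-0.187949: f=0.330789 → y ← -0.187949 + 0.36·0.330789 = -0.068864
y(1.08) ≈ -0.0689

-0.0689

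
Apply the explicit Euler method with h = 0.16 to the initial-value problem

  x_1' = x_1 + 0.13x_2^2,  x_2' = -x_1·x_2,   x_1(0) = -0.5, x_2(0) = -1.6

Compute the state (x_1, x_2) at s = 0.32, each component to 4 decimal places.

Euler on (x_1,x_2): x_1_{n+1} = x_1_n + h·x_1', x_2_{n+1} = x_2_n + h·x_2'.
0.000000: (-0.500000, -1.600000); f=(-0.167200, -0.800000) → (-0.526752, -1.728000)
0.160000: (-0.526752, -1.728000); f=(-0.138574, -0.910227) → (-0.548924, -1.873636)
(x_1(0.32), x_2(0.32)) ≈ (-0.5489, -1.8736)

-0.5489, -1.8736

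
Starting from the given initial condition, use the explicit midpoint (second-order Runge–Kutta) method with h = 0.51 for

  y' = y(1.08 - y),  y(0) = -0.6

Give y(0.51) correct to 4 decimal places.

-1.4467

Midpoint: k1 = f(t_n, y_n); k2 = f(t_n + h/2, y_n + (h/2)·k1); y_{n+1} = y_n + h·k2.
t=0.000000, y=-0.600000:
  k1 = f(0.000000, -0.600000) = -1.008000
  k2 = f(0.255000, -0.857040) = -1.660121
  y ← -0.600000 + 0.51·(-1.660121) = -1.446662
y(0.51) ≈ -1.4467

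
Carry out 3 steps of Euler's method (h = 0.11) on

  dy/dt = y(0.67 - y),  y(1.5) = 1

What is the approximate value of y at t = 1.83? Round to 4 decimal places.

Euler: y_{n+1} = y_n + h·f(t_n, y_n).
t=1.500000, y=1.000000: f=-0.330000 → y ← 1.000000 + 0.11·(-0.330000) = 0.963700
t=1.610000, y=0.963700: f=-0.283039 → y ← 0.963700 + 0.11·(-0.283039) = 0.932566
t=1.720000, y=0.932566: f=-0.244860 → y ← 0.932566 + 0.11·(-0.244860) = 0.905631
y(1.83) ≈ 0.9056

0.9056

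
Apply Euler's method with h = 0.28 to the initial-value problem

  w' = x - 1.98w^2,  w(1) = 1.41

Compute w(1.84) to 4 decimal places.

Euler: w_{n+1} = w_n + h·f(x_n, w_n).
x=1.000000, w=1.410000: f=-2.936438 → w ← 1.410000 + 0.28·(-2.936438) = 0.587797
x=1.280000, w=0.587797: f=0.595899 → w ← 0.587797 + 0.28·0.595899 = 0.754649
x=1.560000, w=0.754649: f=0.432400 → w ← 0.754649 + 0.28·0.432400 = 0.875721
w(1.84) ≈ 0.8757

0.8757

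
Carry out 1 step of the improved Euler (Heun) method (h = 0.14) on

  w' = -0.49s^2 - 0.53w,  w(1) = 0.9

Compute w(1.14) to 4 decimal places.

0.7594

Heun: k1 = f(s_n, w_n); k2 = f(s_n + h, w_n + h·k1); w_{n+1} = w_n + (h/2)·(k1 + k2).
s=1.000000, w=0.900000:
  k1 = f(1.000000, 0.900000) = -0.967000
  k2 = f(1.140000, 0.764620) = -1.042053
  w ← 0.900000 + (0.14/2)·(-0.967000 + (-1.042053)) = 0.759366
w(1.14) ≈ 0.7594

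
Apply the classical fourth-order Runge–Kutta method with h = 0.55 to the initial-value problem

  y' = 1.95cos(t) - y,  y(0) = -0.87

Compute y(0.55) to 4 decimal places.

RK4: k1 = f(t_n, y_n); k2 = f(t_n + h/2, y_n + (h/2)·k1); k3 = f(t_n + h/2, y_n + (h/2)·k2); k4 = f(t_n + h, y_n + h·k3); y_{n+1} = y_n + (h/6)·(k1 + 2k2 + 2k3 + k4).
t=0.000000, y=-0.870000:
  k1 = f(0.000000, -0.870000) = 2.820000
  k2 = f(0.275000, -0.094500) = 1.971229
  k3 = f(0.275000, -0.327912) = 2.204641
  k4 = f(0.550000, 0.342553) = 1.319870
  y ← -0.870000 + (0.55/6)·(k1 + 2k2 + 2k3 + k4) = 0.275064
y(0.55) ≈ 0.2751

0.2751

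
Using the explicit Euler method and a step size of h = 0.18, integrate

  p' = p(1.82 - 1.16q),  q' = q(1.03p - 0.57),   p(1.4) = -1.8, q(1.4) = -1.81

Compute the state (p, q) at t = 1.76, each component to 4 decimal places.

Euler on (p,q): p_{n+1} = p_n + h·p', q_{n+1} = q_n + h·q'.
1.400000: (-1.800000, -1.810000); f=(-7.055280, 4.387440) → (-3.069950, -1.020261)
1.580000: (-3.069950, -1.020261); f=(-9.220604, 3.807663) → (-4.729659, -0.334881)
(p(1.76), q(1.76)) ≈ (-4.7297, -0.3349)

-4.7297, -0.3349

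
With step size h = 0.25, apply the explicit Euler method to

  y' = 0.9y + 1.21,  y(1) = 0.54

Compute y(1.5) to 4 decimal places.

Euler: y_{n+1} = y_n + h·f(x_n, y_n).
x=1.000000, y=0.540000: f=1.696000 → y ← 0.540000 + 0.25·1.696000 = 0.964000
x=1.250000, y=0.964000: f=2.077600 → y ← 0.964000 + 0.25·2.077600 = 1.483400
y(1.5) ≈ 1.4834

1.4834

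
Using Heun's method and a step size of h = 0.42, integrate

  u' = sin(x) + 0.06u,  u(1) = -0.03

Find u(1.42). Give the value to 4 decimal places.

Heun: k1 = f(x_n, u_n); k2 = f(x_n + h, u_n + h·k1); u_{n+1} = u_n + (h/2)·(k1 + k2).
x=1.000000, u=-0.030000:
  k1 = f(1.000000, -0.030000) = 0.839671
  k2 = f(1.420000, 0.322662) = 1.008011
  u ← -0.030000 + (0.42/2)·(0.839671 + 1.008011) = 0.358013
u(1.42) ≈ 0.3580

0.3580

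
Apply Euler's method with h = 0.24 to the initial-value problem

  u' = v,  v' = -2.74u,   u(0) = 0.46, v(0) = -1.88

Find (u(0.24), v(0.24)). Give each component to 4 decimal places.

Euler on (u,v): u_{n+1} = u_n + h·u', v_{n+1} = v_n + h·v'.
0.000000: (0.460000, -1.880000); f=(-1.880000, -1.260400) → (0.008800, -2.182496)
(u(0.24), v(0.24)) ≈ (0.0088, -2.1825)

0.0088, -2.1825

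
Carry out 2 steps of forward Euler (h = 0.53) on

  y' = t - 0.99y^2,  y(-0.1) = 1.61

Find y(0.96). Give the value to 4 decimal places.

Euler: y_{n+1} = y_n + h·f(t_n, y_n).
t=-0.100000, y=1.610000: f=-2.666179 → y ← 1.610000 + 0.53·(-2.666179) = 0.196925
t=0.430000, y=0.196925: f=0.391608 → y ← 0.196925 + 0.53·0.391608 = 0.404478
y(0.96) ≈ 0.4045

0.4045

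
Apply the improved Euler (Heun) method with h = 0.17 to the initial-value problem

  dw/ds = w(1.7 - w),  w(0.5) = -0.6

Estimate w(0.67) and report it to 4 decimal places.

-0.8971

Heun: k1 = f(s_n, w_n); k2 = f(s_n + h, w_n + h·k1); w_{n+1} = w_n + (h/2)·(k1 + k2).
s=0.500000, w=-0.600000:
  k1 = f(0.500000, -0.600000) = -1.380000
  k2 = f(0.670000, -0.834600) = -2.115377
  w ← -0.600000 + (0.17/2)·(-1.380000 + (-2.115377)) = -0.897107
w(0.67) ≈ -0.8971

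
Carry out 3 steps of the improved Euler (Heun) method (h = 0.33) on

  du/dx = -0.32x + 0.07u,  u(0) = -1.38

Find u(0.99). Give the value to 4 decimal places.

Heun: k1 = f(x_n, u_n); k2 = f(x_n + h, u_n + h·k1); u_{n+1} = u_n + (h/2)·(k1 + k2).
x=0.000000, u=-1.380000:
  k1 = f(0.000000, -1.380000) = -0.096600
  k2 = f(0.330000, -1.411878) = -0.204431
  u ← -1.380000 + (0.33/2)·(-0.096600 + (-0.204431)) = -1.429670
x=0.330000, u=-1.429670:
  k1 = f(0.330000, -1.429670) = -0.205677
  k2 = f(0.660000, -1.497544) = -0.316028
  u ← -1.429670 + (0.33/2)·(-0.205677 + (-0.316028)) = -1.515752
x=0.660000, u=-1.515752:
  k1 = f(0.660000, -1.515752) = -0.317303
  k2 = f(0.990000, -1.620461) = -0.430232
  u ← -1.515752 + (0.33/2)·(-0.317303 + (-0.430232)) = -1.639095
u(0.99) ≈ -1.6391

-1.6391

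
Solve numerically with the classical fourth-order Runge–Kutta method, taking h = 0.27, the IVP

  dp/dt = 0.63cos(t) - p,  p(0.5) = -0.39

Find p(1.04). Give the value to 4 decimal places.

-0.0453

RK4: k1 = f(t_n, p_n); k2 = f(t_n + h/2, p_n + (h/2)·k1); k3 = f(t_n + h/2, p_n + (h/2)·k2); k4 = f(t_n + h, p_n + h·k3); p_{n+1} = p_n + (h/6)·(k1 + 2k2 + 2k3 + k4).
t=0.500000, p=-0.390000:
  k1 = f(0.500000, -0.390000) = 0.942877
  k2 = f(0.635000, -0.262712) = 0.769907
  k3 = f(0.635000, -0.286063) = 0.793258
  k4 = f(0.770000, -0.175820) = 0.628104
  p ← -0.390000 + (0.27/6)·(k1 + 2k2 + 2k3 + k4) = -0.178621
t=0.770000, p=-0.178621:
  k1 = f(0.770000, -0.178621) = 0.630905
  k2 = f(0.905000, -0.093449) = 0.482591
  k3 = f(0.905000, -0.113471) = 0.502613
  k4 = f(1.040000, -0.042915) = 0.361834
  p ← -0.178621 + (0.27/6)·(k1 + 2k2 + 2k3 + k4) = -0.045279
p(1.04) ≈ -0.0453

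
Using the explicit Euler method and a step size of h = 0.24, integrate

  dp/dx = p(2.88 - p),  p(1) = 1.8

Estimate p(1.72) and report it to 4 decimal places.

2.7748

Euler: p_{n+1} = p_n + h·f(x_n, p_n).
x=1.000000, p=1.800000: f=1.944000 → p ← 1.800000 + 0.24·1.944000 = 2.266560
x=1.240000, p=2.266560: f=1.390399 → p ← 2.266560 + 0.24·1.390399 = 2.600256
x=1.480000, p=2.600256: f=0.727407 → p ← 2.600256 + 0.24·0.727407 = 2.774833
p(1.72) ≈ 2.7748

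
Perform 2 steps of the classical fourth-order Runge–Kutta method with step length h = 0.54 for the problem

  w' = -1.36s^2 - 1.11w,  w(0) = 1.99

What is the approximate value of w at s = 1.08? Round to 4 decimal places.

0.1662

RK4: k1 = f(s_n, w_n); k2 = f(s_n + h/2, w_n + (h/2)·k1); k3 = f(s_n + h/2, w_n + (h/2)·k2); k4 = f(s_n + h, w_n + h·k3); w_{n+1} = w_n + (h/6)·(k1 + 2k2 + 2k3 + k4).
s=0.000000, w=1.990000:
  k1 = f(0.000000, 1.990000) = -2.208900
  k2 = f(0.270000, 1.393597) = -1.646037
  k3 = f(0.270000, 1.545570) = -1.814727
  k4 = f(0.540000, 1.010048) = -1.517729
  w ← 1.990000 + (0.54/6)·(k1 + 2k2 + 2k3 + k4) = 1.031666
s=0.540000, w=1.031666:
  k1 = f(0.540000, 1.031666) = -1.541725
  k2 = f(0.810000, 0.615400) = -1.575390
  k3 = f(0.810000, 0.606311) = -1.565301
  k4 = f(1.080000, 0.186404) = -1.793212
  w ← 1.031666 + (0.54/6)·(k1 + 2k2 + 2k3 + k4) = 0.166197
w(1.08) ≈ 0.1662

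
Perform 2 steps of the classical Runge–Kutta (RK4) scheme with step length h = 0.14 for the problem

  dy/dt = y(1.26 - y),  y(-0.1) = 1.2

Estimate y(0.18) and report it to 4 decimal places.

RK4: k1 = f(t_n, y_n); k2 = f(t_n + h/2, y_n + (h/2)·k1); k3 = f(t_n + h/2, y_n + (h/2)·k2); k4 = f(t_n + h, y_n + h·k3); y_{n+1} = y_n + (h/6)·(k1 + 2k2 + 2k3 + k4).
t=-0.100000, y=1.200000:
  k1 = f(-0.100000, 1.200000) = 0.072000
  k2 = f(-0.030000, 1.205040) = 0.066229
  k3 = f(-0.030000, 1.204636) = 0.066693
  k4 = f(0.040000, 1.209337) = 0.061269
  y ← 1.200000 + (0.14/6)·(k1 + 2k2 + 2k3 + k4) = 1.209313
t=0.040000, y=1.209313:
  k1 = f(0.040000, 1.209313) = 0.061297
  k2 = f(0.110000, 1.213603) = 0.056307
  k3 = f(0.110000, 1.213254) = 0.056715
  k4 = f(0.180000, 1.217253) = 0.052034
  y ← 1.209313 + (0.14/6)·(k1 + 2k2 + 2k3 + k4) = 1.217231
y(0.18) ≈ 1.2172

1.2172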